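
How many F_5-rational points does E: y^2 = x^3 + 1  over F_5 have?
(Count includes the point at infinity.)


For each x in F_5, count y with y^2 = x^3 + 0 x + 1 mod 5:
  x = 0: RHS = 1, y in [1, 4]  -> 2 point(s)
  x = 2: RHS = 4, y in [2, 3]  -> 2 point(s)
  x = 4: RHS = 0, y in [0]  -> 1 point(s)
Affine points: 5. Add the point at infinity: total = 6.

#E(F_5) = 6


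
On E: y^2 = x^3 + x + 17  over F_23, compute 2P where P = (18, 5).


Doubling: s = (3 x1^2 + a) / (2 y1)
s = (3*18^2 + 1) / (2*5) mod 23 = 3
x3 = s^2 - 2 x1 mod 23 = 3^2 - 2*18 = 19
y3 = s (x1 - x3) - y1 mod 23 = 3 * (18 - 19) - 5 = 15

2P = (19, 15)


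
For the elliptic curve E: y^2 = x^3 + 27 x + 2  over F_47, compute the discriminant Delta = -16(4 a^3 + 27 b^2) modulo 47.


4 a^3 + 27 b^2 = 4*27^3 + 27*2^2 = 78732 + 108 = 78840
Delta = -16 * (78840) = -1261440
Delta mod 47 = 40

Delta = 40 (mod 47)


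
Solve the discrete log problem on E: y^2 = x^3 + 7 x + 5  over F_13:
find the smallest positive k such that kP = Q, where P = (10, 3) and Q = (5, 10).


Enumerate multiples of P until we hit Q = (5, 10):
  1P = (10, 3)
  2P = (2, 12)
  3P = (11, 3)
  4P = (5, 10)
Match found at i = 4.

k = 4


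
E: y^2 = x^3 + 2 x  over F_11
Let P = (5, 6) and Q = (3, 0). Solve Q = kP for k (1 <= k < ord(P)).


Enumerate multiples of P until we hit Q = (3, 0):
  1P = (5, 6)
  2P = (1, 5)
  3P = (3, 0)
Match found at i = 3.

k = 3


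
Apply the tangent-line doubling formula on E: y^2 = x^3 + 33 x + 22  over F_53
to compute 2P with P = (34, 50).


Doubling: s = (3 x1^2 + a) / (2 y1)
s = (3*34^2 + 33) / (2*50) mod 53 = 26
x3 = s^2 - 2 x1 mod 53 = 26^2 - 2*34 = 25
y3 = s (x1 - x3) - y1 mod 53 = 26 * (34 - 25) - 50 = 25

2P = (25, 25)


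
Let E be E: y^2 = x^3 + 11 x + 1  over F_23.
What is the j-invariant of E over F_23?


Delta = -16(4 a^3 + 27 b^2) mod 23 = 13
-1728 * (4 a)^3 = -1728 * (4*11)^3 mod 23 = 1
j = 1 * 13^(-1) mod 23 = 16

j = 16 (mod 23)


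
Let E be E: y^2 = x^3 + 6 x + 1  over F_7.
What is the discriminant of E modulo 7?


4 a^3 + 27 b^2 = 4*6^3 + 27*1^2 = 864 + 27 = 891
Delta = -16 * (891) = -14256
Delta mod 7 = 3

Delta = 3 (mod 7)


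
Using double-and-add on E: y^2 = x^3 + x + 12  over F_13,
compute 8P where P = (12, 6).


k = 8 = 1000_2 (binary, LSB first: 0001)
Double-and-add from P = (12, 6):
  bit 0 = 0: acc unchanged = O
  bit 1 = 0: acc unchanged = O
  bit 2 = 0: acc unchanged = O
  bit 3 = 1: acc = O + (9, 3) = (9, 3)

8P = (9, 3)


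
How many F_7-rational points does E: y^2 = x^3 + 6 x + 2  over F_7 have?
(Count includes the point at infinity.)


For each x in F_7, count y with y^2 = x^3 + 6 x + 2 mod 7:
  x = 0: RHS = 2, y in [3, 4]  -> 2 point(s)
  x = 1: RHS = 2, y in [3, 4]  -> 2 point(s)
  x = 2: RHS = 1, y in [1, 6]  -> 2 point(s)
  x = 6: RHS = 2, y in [3, 4]  -> 2 point(s)
Affine points: 8. Add the point at infinity: total = 9.

#E(F_7) = 9


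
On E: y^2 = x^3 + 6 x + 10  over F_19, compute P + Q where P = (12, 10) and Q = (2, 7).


P != Q, so use the chord formula.
s = (y2 - y1) / (x2 - x1) = (16) / (9) mod 19 = 6
x3 = s^2 - x1 - x2 mod 19 = 6^2 - 12 - 2 = 3
y3 = s (x1 - x3) - y1 mod 19 = 6 * (12 - 3) - 10 = 6

P + Q = (3, 6)


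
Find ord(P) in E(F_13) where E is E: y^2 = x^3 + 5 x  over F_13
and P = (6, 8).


Compute successive multiples of P until we hit O:
  1P = (6, 8)
  2P = (10, 6)
  3P = (7, 12)
  4P = (3, 4)
  5P = (0, 0)
  6P = (3, 9)
  7P = (7, 1)
  8P = (10, 7)
  ... (continuing to 10P)
  10P = O

ord(P) = 10


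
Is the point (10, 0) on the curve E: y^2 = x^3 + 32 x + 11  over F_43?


Check whether y^2 = x^3 + 32 x + 11 (mod 43) for (x, y) = (10, 0).
LHS: y^2 = 0^2 mod 43 = 0
RHS: x^3 + 32 x + 11 = 10^3 + 32*10 + 11 mod 43 = 41
LHS != RHS

No, not on the curve


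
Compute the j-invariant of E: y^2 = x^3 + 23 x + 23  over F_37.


Delta = -16(4 a^3 + 27 b^2) mod 37 = 35
-1728 * (4 a)^3 = -1728 * (4*23)^3 mod 37 = 31
j = 31 * 35^(-1) mod 37 = 3

j = 3 (mod 37)


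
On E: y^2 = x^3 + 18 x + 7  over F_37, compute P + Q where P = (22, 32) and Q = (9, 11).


P != Q, so use the chord formula.
s = (y2 - y1) / (x2 - x1) = (16) / (24) mod 37 = 13
x3 = s^2 - x1 - x2 mod 37 = 13^2 - 22 - 9 = 27
y3 = s (x1 - x3) - y1 mod 37 = 13 * (22 - 27) - 32 = 14

P + Q = (27, 14)


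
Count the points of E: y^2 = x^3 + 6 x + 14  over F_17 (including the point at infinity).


For each x in F_17, count y with y^2 = x^3 + 6 x + 14 mod 17:
  x = 1: RHS = 4, y in [2, 15]  -> 2 point(s)
  x = 2: RHS = 0, y in [0]  -> 1 point(s)
  x = 3: RHS = 8, y in [5, 12]  -> 2 point(s)
  x = 4: RHS = 0, y in [0]  -> 1 point(s)
  x = 5: RHS = 16, y in [4, 13]  -> 2 point(s)
  x = 7: RHS = 8, y in [5, 12]  -> 2 point(s)
  x = 8: RHS = 13, y in [8, 9]  -> 2 point(s)
  x = 9: RHS = 15, y in [7, 10]  -> 2 point(s)
  x = 11: RHS = 0, y in [0]  -> 1 point(s)
Affine points: 15. Add the point at infinity: total = 16.

#E(F_17) = 16


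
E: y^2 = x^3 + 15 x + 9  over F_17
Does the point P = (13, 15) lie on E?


Check whether y^2 = x^3 + 15 x + 9 (mod 17) for (x, y) = (13, 15).
LHS: y^2 = 15^2 mod 17 = 4
RHS: x^3 + 15 x + 9 = 13^3 + 15*13 + 9 mod 17 = 4
LHS = RHS

Yes, on the curve


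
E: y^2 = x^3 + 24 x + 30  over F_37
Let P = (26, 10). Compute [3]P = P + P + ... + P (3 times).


k = 3 = 11_2 (binary, LSB first: 11)
Double-and-add from P = (26, 10):
  bit 0 = 1: acc = O + (26, 10) = (26, 10)
  bit 1 = 1: acc = (26, 10) + (23, 24) = (18, 2)

3P = (18, 2)


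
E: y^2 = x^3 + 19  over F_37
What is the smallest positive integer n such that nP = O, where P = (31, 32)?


Compute successive multiples of P until we hit O:
  1P = (31, 32)
  2P = (28, 17)
  3P = (3, 34)
  4P = (30, 34)
  5P = (17, 14)
  6P = (5, 12)
  7P = (4, 3)
  8P = (13, 12)
  ... (continuing to 37P)
  37P = O

ord(P) = 37


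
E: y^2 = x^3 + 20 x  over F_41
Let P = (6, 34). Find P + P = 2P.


Doubling: s = (3 x1^2 + a) / (2 y1)
s = (3*6^2 + 20) / (2*34) mod 41 = 26
x3 = s^2 - 2 x1 mod 41 = 26^2 - 2*6 = 8
y3 = s (x1 - x3) - y1 mod 41 = 26 * (6 - 8) - 34 = 37

2P = (8, 37)


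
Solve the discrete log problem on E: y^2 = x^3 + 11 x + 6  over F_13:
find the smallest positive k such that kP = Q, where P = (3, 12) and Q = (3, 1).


Enumerate multiples of P until we hit Q = (3, 1):
  1P = (3, 12)
  2P = (4, 7)
  3P = (5, 11)
  4P = (2, 7)
  5P = (7, 7)
  6P = (7, 6)
  7P = (2, 6)
  8P = (5, 2)
  9P = (4, 6)
  10P = (3, 1)
Match found at i = 10.

k = 10


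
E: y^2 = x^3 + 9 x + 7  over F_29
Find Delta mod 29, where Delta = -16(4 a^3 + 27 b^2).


4 a^3 + 27 b^2 = 4*9^3 + 27*7^2 = 2916 + 1323 = 4239
Delta = -16 * (4239) = -67824
Delta mod 29 = 7

Delta = 7 (mod 29)


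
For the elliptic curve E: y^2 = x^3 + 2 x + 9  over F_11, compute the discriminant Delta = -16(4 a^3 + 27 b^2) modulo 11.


4 a^3 + 27 b^2 = 4*2^3 + 27*9^2 = 32 + 2187 = 2219
Delta = -16 * (2219) = -35504
Delta mod 11 = 4

Delta = 4 (mod 11)


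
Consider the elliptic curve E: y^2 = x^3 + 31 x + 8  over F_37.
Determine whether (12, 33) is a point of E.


Check whether y^2 = x^3 + 31 x + 8 (mod 37) for (x, y) = (12, 33).
LHS: y^2 = 33^2 mod 37 = 16
RHS: x^3 + 31 x + 8 = 12^3 + 31*12 + 8 mod 37 = 36
LHS != RHS

No, not on the curve


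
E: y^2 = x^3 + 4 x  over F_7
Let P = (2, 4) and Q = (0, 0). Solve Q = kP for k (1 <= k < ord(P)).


Enumerate multiples of P until we hit Q = (0, 0):
  1P = (2, 4)
  2P = (0, 0)
Match found at i = 2.

k = 2


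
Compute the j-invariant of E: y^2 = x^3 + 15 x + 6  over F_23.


Delta = -16(4 a^3 + 27 b^2) mod 23 = 12
-1728 * (4 a)^3 = -1728 * (4*15)^3 mod 23 = 2
j = 2 * 12^(-1) mod 23 = 4

j = 4 (mod 23)


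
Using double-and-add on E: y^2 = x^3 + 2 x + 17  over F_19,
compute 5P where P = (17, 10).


k = 5 = 101_2 (binary, LSB first: 101)
Double-and-add from P = (17, 10):
  bit 0 = 1: acc = O + (17, 10) = (17, 10)
  bit 1 = 0: acc unchanged = (17, 10)
  bit 2 = 1: acc = (17, 10) + (6, 13) = (0, 13)

5P = (0, 13)


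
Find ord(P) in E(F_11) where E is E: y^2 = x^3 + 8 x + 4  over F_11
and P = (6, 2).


Compute successive multiples of P until we hit O:
  1P = (6, 2)
  2P = (4, 1)
  3P = (4, 10)
  4P = (6, 9)
  5P = O

ord(P) = 5


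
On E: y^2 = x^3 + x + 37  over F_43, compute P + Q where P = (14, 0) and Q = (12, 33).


P != Q, so use the chord formula.
s = (y2 - y1) / (x2 - x1) = (33) / (41) mod 43 = 5
x3 = s^2 - x1 - x2 mod 43 = 5^2 - 14 - 12 = 42
y3 = s (x1 - x3) - y1 mod 43 = 5 * (14 - 42) - 0 = 32

P + Q = (42, 32)


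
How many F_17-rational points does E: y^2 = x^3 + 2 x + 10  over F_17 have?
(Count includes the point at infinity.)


For each x in F_17, count y with y^2 = x^3 + 2 x + 10 mod 17:
  x = 1: RHS = 13, y in [8, 9]  -> 2 point(s)
  x = 3: RHS = 9, y in [3, 14]  -> 2 point(s)
  x = 5: RHS = 9, y in [3, 14]  -> 2 point(s)
  x = 6: RHS = 0, y in [0]  -> 1 point(s)
  x = 9: RHS = 9, y in [3, 14]  -> 2 point(s)
  x = 15: RHS = 15, y in [7, 10]  -> 2 point(s)
Affine points: 11. Add the point at infinity: total = 12.

#E(F_17) = 12


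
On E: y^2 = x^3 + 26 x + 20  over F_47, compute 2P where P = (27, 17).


Doubling: s = (3 x1^2 + a) / (2 y1)
s = (3*27^2 + 26) / (2*17) mod 47 = 25
x3 = s^2 - 2 x1 mod 47 = 25^2 - 2*27 = 7
y3 = s (x1 - x3) - y1 mod 47 = 25 * (27 - 7) - 17 = 13

2P = (7, 13)


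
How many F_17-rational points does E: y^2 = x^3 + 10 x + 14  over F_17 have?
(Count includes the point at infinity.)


For each x in F_17, count y with y^2 = x^3 + 10 x + 14 mod 17:
  x = 1: RHS = 8, y in [5, 12]  -> 2 point(s)
  x = 2: RHS = 8, y in [5, 12]  -> 2 point(s)
  x = 4: RHS = 16, y in [4, 13]  -> 2 point(s)
  x = 5: RHS = 2, y in [6, 11]  -> 2 point(s)
  x = 6: RHS = 1, y in [1, 16]  -> 2 point(s)
  x = 7: RHS = 2, y in [6, 11]  -> 2 point(s)
  x = 9: RHS = 0, y in [0]  -> 1 point(s)
  x = 10: RHS = 9, y in [3, 14]  -> 2 point(s)
  x = 12: RHS = 9, y in [3, 14]  -> 2 point(s)
  x = 14: RHS = 8, y in [5, 12]  -> 2 point(s)
Affine points: 19. Add the point at infinity: total = 20.

#E(F_17) = 20


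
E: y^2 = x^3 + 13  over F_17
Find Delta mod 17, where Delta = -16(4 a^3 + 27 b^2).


4 a^3 + 27 b^2 = 4*0^3 + 27*13^2 = 0 + 4563 = 4563
Delta = -16 * (4563) = -73008
Delta mod 17 = 7

Delta = 7 (mod 17)


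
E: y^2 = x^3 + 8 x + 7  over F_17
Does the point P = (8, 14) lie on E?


Check whether y^2 = x^3 + 8 x + 7 (mod 17) for (x, y) = (8, 14).
LHS: y^2 = 14^2 mod 17 = 9
RHS: x^3 + 8 x + 7 = 8^3 + 8*8 + 7 mod 17 = 5
LHS != RHS

No, not on the curve


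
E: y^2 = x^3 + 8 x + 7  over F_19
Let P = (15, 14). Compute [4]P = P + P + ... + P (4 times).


k = 4 = 100_2 (binary, LSB first: 001)
Double-and-add from P = (15, 14):
  bit 0 = 0: acc unchanged = O
  bit 1 = 0: acc unchanged = O
  bit 2 = 1: acc = O + (15, 5) = (15, 5)

4P = (15, 5)


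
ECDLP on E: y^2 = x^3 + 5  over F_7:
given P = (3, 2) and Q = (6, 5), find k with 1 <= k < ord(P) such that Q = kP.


Enumerate multiples of P until we hit Q = (6, 5):
  1P = (3, 2)
  2P = (5, 2)
  3P = (6, 5)
Match found at i = 3.

k = 3


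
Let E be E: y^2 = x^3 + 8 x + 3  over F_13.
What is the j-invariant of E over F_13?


Delta = -16(4 a^3 + 27 b^2) mod 13 = 4
-1728 * (4 a)^3 = -1728 * (4*8)^3 mod 13 = 8
j = 8 * 4^(-1) mod 13 = 2

j = 2 (mod 13)


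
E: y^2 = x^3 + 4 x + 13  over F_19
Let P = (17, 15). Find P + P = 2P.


Doubling: s = (3 x1^2 + a) / (2 y1)
s = (3*17^2 + 4) / (2*15) mod 19 = 17
x3 = s^2 - 2 x1 mod 19 = 17^2 - 2*17 = 8
y3 = s (x1 - x3) - y1 mod 19 = 17 * (17 - 8) - 15 = 5

2P = (8, 5)


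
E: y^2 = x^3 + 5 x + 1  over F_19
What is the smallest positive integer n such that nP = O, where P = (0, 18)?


Compute successive multiples of P until we hit O:
  1P = (0, 18)
  2P = (11, 0)
  3P = (0, 1)
  4P = O

ord(P) = 4


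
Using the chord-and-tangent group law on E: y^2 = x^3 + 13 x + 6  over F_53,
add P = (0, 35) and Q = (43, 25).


P != Q, so use the chord formula.
s = (y2 - y1) / (x2 - x1) = (43) / (43) mod 53 = 1
x3 = s^2 - x1 - x2 mod 53 = 1^2 - 0 - 43 = 11
y3 = s (x1 - x3) - y1 mod 53 = 1 * (0 - 11) - 35 = 7

P + Q = (11, 7)


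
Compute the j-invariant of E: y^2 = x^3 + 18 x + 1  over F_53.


Delta = -16(4 a^3 + 27 b^2) mod 53 = 23
-1728 * (4 a)^3 = -1728 * (4*18)^3 mod 53 = 38
j = 38 * 23^(-1) mod 53 = 27

j = 27 (mod 53)


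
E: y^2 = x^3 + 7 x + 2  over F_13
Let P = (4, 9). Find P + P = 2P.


Doubling: s = (3 x1^2 + a) / (2 y1)
s = (3*4^2 + 7) / (2*9) mod 13 = 11
x3 = s^2 - 2 x1 mod 13 = 11^2 - 2*4 = 9
y3 = s (x1 - x3) - y1 mod 13 = 11 * (4 - 9) - 9 = 1

2P = (9, 1)


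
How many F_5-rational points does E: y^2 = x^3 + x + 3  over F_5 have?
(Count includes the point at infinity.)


For each x in F_5, count y with y^2 = x^3 + 1 x + 3 mod 5:
  x = 1: RHS = 0, y in [0]  -> 1 point(s)
  x = 4: RHS = 1, y in [1, 4]  -> 2 point(s)
Affine points: 3. Add the point at infinity: total = 4.

#E(F_5) = 4


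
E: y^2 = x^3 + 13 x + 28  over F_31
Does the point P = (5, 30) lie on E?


Check whether y^2 = x^3 + 13 x + 28 (mod 31) for (x, y) = (5, 30).
LHS: y^2 = 30^2 mod 31 = 1
RHS: x^3 + 13 x + 28 = 5^3 + 13*5 + 28 mod 31 = 1
LHS = RHS

Yes, on the curve


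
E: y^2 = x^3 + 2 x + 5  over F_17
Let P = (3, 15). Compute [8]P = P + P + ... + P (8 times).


k = 8 = 1000_2 (binary, LSB first: 0001)
Double-and-add from P = (3, 15):
  bit 0 = 0: acc unchanged = O
  bit 1 = 0: acc unchanged = O
  bit 2 = 0: acc unchanged = O
  bit 3 = 1: acc = O + (3, 2) = (3, 2)

8P = (3, 2)


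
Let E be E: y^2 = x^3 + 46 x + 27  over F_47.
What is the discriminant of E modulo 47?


4 a^3 + 27 b^2 = 4*46^3 + 27*27^2 = 389344 + 19683 = 409027
Delta = -16 * (409027) = -6544432
Delta mod 47 = 36

Delta = 36 (mod 47)


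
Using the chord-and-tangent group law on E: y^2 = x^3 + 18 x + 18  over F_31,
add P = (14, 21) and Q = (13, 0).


P != Q, so use the chord formula.
s = (y2 - y1) / (x2 - x1) = (10) / (30) mod 31 = 21
x3 = s^2 - x1 - x2 mod 31 = 21^2 - 14 - 13 = 11
y3 = s (x1 - x3) - y1 mod 31 = 21 * (14 - 11) - 21 = 11

P + Q = (11, 11)


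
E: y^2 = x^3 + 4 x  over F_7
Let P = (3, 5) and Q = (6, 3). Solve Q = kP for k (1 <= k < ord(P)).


Enumerate multiples of P until we hit Q = (6, 3):
  1P = (3, 5)
  2P = (2, 3)
  3P = (6, 3)
Match found at i = 3.

k = 3


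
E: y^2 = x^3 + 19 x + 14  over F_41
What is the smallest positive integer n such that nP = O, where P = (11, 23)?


Compute successive multiples of P until we hit O:
  1P = (11, 23)
  2P = (11, 18)
  3P = O

ord(P) = 3


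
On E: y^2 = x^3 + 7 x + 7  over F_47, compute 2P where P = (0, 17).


Doubling: s = (3 x1^2 + a) / (2 y1)
s = (3*0^2 + 7) / (2*17) mod 47 = 32
x3 = s^2 - 2 x1 mod 47 = 32^2 - 2*0 = 37
y3 = s (x1 - x3) - y1 mod 47 = 32 * (0 - 37) - 17 = 21

2P = (37, 21)


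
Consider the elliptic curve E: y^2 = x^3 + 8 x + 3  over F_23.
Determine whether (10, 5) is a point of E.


Check whether y^2 = x^3 + 8 x + 3 (mod 23) for (x, y) = (10, 5).
LHS: y^2 = 5^2 mod 23 = 2
RHS: x^3 + 8 x + 3 = 10^3 + 8*10 + 3 mod 23 = 2
LHS = RHS

Yes, on the curve


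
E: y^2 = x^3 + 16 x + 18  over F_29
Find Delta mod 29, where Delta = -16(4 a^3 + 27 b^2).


4 a^3 + 27 b^2 = 4*16^3 + 27*18^2 = 16384 + 8748 = 25132
Delta = -16 * (25132) = -402112
Delta mod 29 = 2

Delta = 2 (mod 29)


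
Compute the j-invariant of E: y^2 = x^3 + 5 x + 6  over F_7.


Delta = -16(4 a^3 + 27 b^2) mod 7 = 3
-1728 * (4 a)^3 = -1728 * (4*5)^3 mod 7 = 6
j = 6 * 3^(-1) mod 7 = 2

j = 2 (mod 7)


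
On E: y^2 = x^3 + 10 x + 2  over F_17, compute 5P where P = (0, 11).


k = 5 = 101_2 (binary, LSB first: 101)
Double-and-add from P = (0, 11):
  bit 0 = 1: acc = O + (0, 11) = (0, 11)
  bit 1 = 0: acc unchanged = (0, 11)
  bit 2 = 1: acc = (0, 11) + (11, 10) = (15, 12)

5P = (15, 12)


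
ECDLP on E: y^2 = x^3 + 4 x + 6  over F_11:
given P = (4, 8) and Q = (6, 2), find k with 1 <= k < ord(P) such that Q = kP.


Enumerate multiples of P until we hit Q = (6, 2):
  1P = (4, 8)
  2P = (6, 2)
Match found at i = 2.

k = 2


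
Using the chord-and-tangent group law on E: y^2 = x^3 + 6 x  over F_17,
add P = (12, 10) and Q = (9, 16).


P != Q, so use the chord formula.
s = (y2 - y1) / (x2 - x1) = (6) / (14) mod 17 = 15
x3 = s^2 - x1 - x2 mod 17 = 15^2 - 12 - 9 = 0
y3 = s (x1 - x3) - y1 mod 17 = 15 * (12 - 0) - 10 = 0

P + Q = (0, 0)


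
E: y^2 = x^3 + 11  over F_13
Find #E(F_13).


For each x in F_13, count y with y^2 = x^3 + 0 x + 11 mod 13:
  x = 1: RHS = 12, y in [5, 8]  -> 2 point(s)
  x = 3: RHS = 12, y in [5, 8]  -> 2 point(s)
  x = 4: RHS = 10, y in [6, 7]  -> 2 point(s)
  x = 7: RHS = 3, y in [4, 9]  -> 2 point(s)
  x = 8: RHS = 3, y in [4, 9]  -> 2 point(s)
  x = 9: RHS = 12, y in [5, 8]  -> 2 point(s)
  x = 10: RHS = 10, y in [6, 7]  -> 2 point(s)
  x = 11: RHS = 3, y in [4, 9]  -> 2 point(s)
  x = 12: RHS = 10, y in [6, 7]  -> 2 point(s)
Affine points: 18. Add the point at infinity: total = 19.

#E(F_13) = 19


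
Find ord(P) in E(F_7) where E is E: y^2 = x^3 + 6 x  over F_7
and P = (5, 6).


Compute successive multiples of P until we hit O:
  1P = (5, 6)
  2P = (1, 0)
  3P = (5, 1)
  4P = O

ord(P) = 4


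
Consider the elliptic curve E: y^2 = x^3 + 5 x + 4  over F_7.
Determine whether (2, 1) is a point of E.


Check whether y^2 = x^3 + 5 x + 4 (mod 7) for (x, y) = (2, 1).
LHS: y^2 = 1^2 mod 7 = 1
RHS: x^3 + 5 x + 4 = 2^3 + 5*2 + 4 mod 7 = 1
LHS = RHS

Yes, on the curve


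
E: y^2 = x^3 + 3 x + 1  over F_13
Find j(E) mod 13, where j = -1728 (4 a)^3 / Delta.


Delta = -16(4 a^3 + 27 b^2) mod 13 = 11
-1728 * (4 a)^3 = -1728 * (4*3)^3 mod 13 = 12
j = 12 * 11^(-1) mod 13 = 7

j = 7 (mod 13)


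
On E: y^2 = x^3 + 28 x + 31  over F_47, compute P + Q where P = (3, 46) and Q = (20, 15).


P != Q, so use the chord formula.
s = (y2 - y1) / (x2 - x1) = (16) / (17) mod 47 = 12
x3 = s^2 - x1 - x2 mod 47 = 12^2 - 3 - 20 = 27
y3 = s (x1 - x3) - y1 mod 47 = 12 * (3 - 27) - 46 = 42

P + Q = (27, 42)


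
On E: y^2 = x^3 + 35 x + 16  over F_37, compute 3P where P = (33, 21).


k = 3 = 11_2 (binary, LSB first: 11)
Double-and-add from P = (33, 21):
  bit 0 = 1: acc = O + (33, 21) = (33, 21)
  bit 1 = 1: acc = (33, 21) + (29, 1) = (0, 33)

3P = (0, 33)


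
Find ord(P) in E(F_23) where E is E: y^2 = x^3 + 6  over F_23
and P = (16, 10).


Compute successive multiples of P until we hit O:
  1P = (16, 10)
  2P = (0, 11)
  3P = (15, 0)
  4P = (0, 12)
  5P = (16, 13)
  6P = O

ord(P) = 6


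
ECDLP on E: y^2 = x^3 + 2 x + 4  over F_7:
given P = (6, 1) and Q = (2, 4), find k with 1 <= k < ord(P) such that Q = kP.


Enumerate multiples of P until we hit Q = (2, 4):
  1P = (6, 1)
  2P = (3, 3)
  3P = (0, 2)
  4P = (2, 3)
  5P = (1, 0)
  6P = (2, 4)
Match found at i = 6.

k = 6


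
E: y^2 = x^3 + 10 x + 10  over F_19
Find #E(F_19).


For each x in F_19, count y with y^2 = x^3 + 10 x + 10 mod 19:
  x = 2: RHS = 0, y in [0]  -> 1 point(s)
  x = 4: RHS = 0, y in [0]  -> 1 point(s)
  x = 6: RHS = 1, y in [1, 18]  -> 2 point(s)
  x = 7: RHS = 5, y in [9, 10]  -> 2 point(s)
  x = 11: RHS = 7, y in [8, 11]  -> 2 point(s)
  x = 13: RHS = 0, y in [0]  -> 1 point(s)
  x = 14: RHS = 6, y in [5, 14]  -> 2 point(s)
  x = 15: RHS = 1, y in [1, 18]  -> 2 point(s)
  x = 17: RHS = 1, y in [1, 18]  -> 2 point(s)
Affine points: 15. Add the point at infinity: total = 16.

#E(F_19) = 16


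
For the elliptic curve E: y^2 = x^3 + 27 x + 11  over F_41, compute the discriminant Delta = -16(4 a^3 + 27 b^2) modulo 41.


4 a^3 + 27 b^2 = 4*27^3 + 27*11^2 = 78732 + 3267 = 81999
Delta = -16 * (81999) = -1311984
Delta mod 41 = 16

Delta = 16 (mod 41)


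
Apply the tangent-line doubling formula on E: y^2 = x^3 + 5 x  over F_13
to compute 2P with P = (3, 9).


Doubling: s = (3 x1^2 + a) / (2 y1)
s = (3*3^2 + 5) / (2*9) mod 13 = 9
x3 = s^2 - 2 x1 mod 13 = 9^2 - 2*3 = 10
y3 = s (x1 - x3) - y1 mod 13 = 9 * (3 - 10) - 9 = 6

2P = (10, 6)


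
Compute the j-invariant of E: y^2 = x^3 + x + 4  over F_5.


Delta = -16(4 a^3 + 27 b^2) mod 5 = 4
-1728 * (4 a)^3 = -1728 * (4*1)^3 mod 5 = 3
j = 3 * 4^(-1) mod 5 = 2

j = 2 (mod 5)


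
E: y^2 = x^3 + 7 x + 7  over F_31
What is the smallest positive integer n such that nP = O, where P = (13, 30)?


Compute successive multiples of P until we hit O:
  1P = (13, 30)
  2P = (24, 7)
  3P = (14, 20)
  4P = (11, 12)
  5P = (26, 8)
  6P = (0, 10)
  7P = (20, 26)
  8P = (23, 20)
  ... (continuing to 23P)
  23P = O

ord(P) = 23


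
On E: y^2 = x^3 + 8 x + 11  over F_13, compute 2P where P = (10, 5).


Doubling: s = (3 x1^2 + a) / (2 y1)
s = (3*10^2 + 8) / (2*5) mod 13 = 10
x3 = s^2 - 2 x1 mod 13 = 10^2 - 2*10 = 2
y3 = s (x1 - x3) - y1 mod 13 = 10 * (10 - 2) - 5 = 10

2P = (2, 10)


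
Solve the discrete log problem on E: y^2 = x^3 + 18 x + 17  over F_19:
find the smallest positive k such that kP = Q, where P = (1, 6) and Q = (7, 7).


Enumerate multiples of P until we hit Q = (7, 7):
  1P = (1, 6)
  2P = (7, 12)
  3P = (12, 2)
  4P = (11, 8)
  5P = (4, 1)
  6P = (2, 2)
  7P = (13, 4)
  8P = (14, 12)
  9P = (5, 17)
  10P = (17, 7)
  11P = (18, 6)
  12P = (0, 13)
  13P = (10, 0)
  14P = (0, 6)
  15P = (18, 13)
  16P = (17, 12)
  17P = (5, 2)
  18P = (14, 7)
  19P = (13, 15)
  20P = (2, 17)
  21P = (4, 18)
  22P = (11, 11)
  23P = (12, 17)
  24P = (7, 7)
Match found at i = 24.

k = 24


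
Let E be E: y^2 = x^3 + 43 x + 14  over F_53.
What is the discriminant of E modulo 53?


4 a^3 + 27 b^2 = 4*43^3 + 27*14^2 = 318028 + 5292 = 323320
Delta = -16 * (323320) = -5173120
Delta mod 53 = 51

Delta = 51 (mod 53)


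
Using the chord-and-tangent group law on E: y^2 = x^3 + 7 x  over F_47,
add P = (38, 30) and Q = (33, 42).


P != Q, so use the chord formula.
s = (y2 - y1) / (x2 - x1) = (12) / (42) mod 47 = 7
x3 = s^2 - x1 - x2 mod 47 = 7^2 - 38 - 33 = 25
y3 = s (x1 - x3) - y1 mod 47 = 7 * (38 - 25) - 30 = 14

P + Q = (25, 14)


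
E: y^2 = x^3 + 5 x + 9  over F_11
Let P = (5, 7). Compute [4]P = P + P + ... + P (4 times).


k = 4 = 100_2 (binary, LSB first: 001)
Double-and-add from P = (5, 7):
  bit 0 = 0: acc unchanged = O
  bit 1 = 0: acc unchanged = O
  bit 2 = 1: acc = O + (0, 8) = (0, 8)

4P = (0, 8)


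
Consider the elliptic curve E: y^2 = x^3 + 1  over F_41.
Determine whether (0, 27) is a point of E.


Check whether y^2 = x^3 + 0 x + 1 (mod 41) for (x, y) = (0, 27).
LHS: y^2 = 27^2 mod 41 = 32
RHS: x^3 + 0 x + 1 = 0^3 + 0*0 + 1 mod 41 = 1
LHS != RHS

No, not on the curve


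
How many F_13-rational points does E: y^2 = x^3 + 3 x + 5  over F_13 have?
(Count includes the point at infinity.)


For each x in F_13, count y with y^2 = x^3 + 3 x + 5 mod 13:
  x = 1: RHS = 9, y in [3, 10]  -> 2 point(s)
  x = 4: RHS = 3, y in [4, 9]  -> 2 point(s)
  x = 11: RHS = 4, y in [2, 11]  -> 2 point(s)
  x = 12: RHS = 1, y in [1, 12]  -> 2 point(s)
Affine points: 8. Add the point at infinity: total = 9.

#E(F_13) = 9


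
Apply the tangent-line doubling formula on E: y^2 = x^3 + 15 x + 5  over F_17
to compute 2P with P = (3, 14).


Doubling: s = (3 x1^2 + a) / (2 y1)
s = (3*3^2 + 15) / (2*14) mod 17 = 10
x3 = s^2 - 2 x1 mod 17 = 10^2 - 2*3 = 9
y3 = s (x1 - x3) - y1 mod 17 = 10 * (3 - 9) - 14 = 11

2P = (9, 11)


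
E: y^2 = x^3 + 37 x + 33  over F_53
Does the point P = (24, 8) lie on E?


Check whether y^2 = x^3 + 37 x + 33 (mod 53) for (x, y) = (24, 8).
LHS: y^2 = 8^2 mod 53 = 11
RHS: x^3 + 37 x + 33 = 24^3 + 37*24 + 33 mod 53 = 11
LHS = RHS

Yes, on the curve


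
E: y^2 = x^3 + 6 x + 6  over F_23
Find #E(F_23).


For each x in F_23, count y with y^2 = x^3 + 6 x + 6 mod 23:
  x = 0: RHS = 6, y in [11, 12]  -> 2 point(s)
  x = 1: RHS = 13, y in [6, 17]  -> 2 point(s)
  x = 2: RHS = 3, y in [7, 16]  -> 2 point(s)
  x = 4: RHS = 2, y in [5, 18]  -> 2 point(s)
  x = 5: RHS = 0, y in [0]  -> 1 point(s)
  x = 7: RHS = 0, y in [0]  -> 1 point(s)
  x = 10: RHS = 8, y in [10, 13]  -> 2 point(s)
  x = 11: RHS = 0, y in [0]  -> 1 point(s)
  x = 12: RHS = 12, y in [9, 14]  -> 2 point(s)
  x = 13: RHS = 4, y in [2, 21]  -> 2 point(s)
  x = 16: RHS = 12, y in [9, 14]  -> 2 point(s)
  x = 18: RHS = 12, y in [9, 14]  -> 2 point(s)
  x = 21: RHS = 9, y in [3, 20]  -> 2 point(s)
Affine points: 23. Add the point at infinity: total = 24.

#E(F_23) = 24


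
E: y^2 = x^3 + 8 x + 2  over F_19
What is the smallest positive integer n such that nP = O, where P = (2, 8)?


Compute successive multiples of P until we hit O:
  1P = (2, 8)
  2P = (13, 2)
  3P = (1, 7)
  4P = (17, 15)
  5P = (9, 9)
  6P = (15, 1)
  7P = (6, 0)
  8P = (15, 18)
  ... (continuing to 14P)
  14P = O

ord(P) = 14


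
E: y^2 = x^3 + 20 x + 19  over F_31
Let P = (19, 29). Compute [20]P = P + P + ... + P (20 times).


k = 20 = 10100_2 (binary, LSB first: 00101)
Double-and-add from P = (19, 29):
  bit 0 = 0: acc unchanged = O
  bit 1 = 0: acc unchanged = O
  bit 2 = 1: acc = O + (22, 28) = (22, 28)
  bit 3 = 0: acc unchanged = (22, 28)
  bit 4 = 1: acc = (22, 28) + (17, 23) = (24, 1)

20P = (24, 1)


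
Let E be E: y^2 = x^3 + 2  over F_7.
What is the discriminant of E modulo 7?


4 a^3 + 27 b^2 = 4*0^3 + 27*2^2 = 0 + 108 = 108
Delta = -16 * (108) = -1728
Delta mod 7 = 1

Delta = 1 (mod 7)


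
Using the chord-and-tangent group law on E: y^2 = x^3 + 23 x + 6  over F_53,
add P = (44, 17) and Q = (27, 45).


P != Q, so use the chord formula.
s = (y2 - y1) / (x2 - x1) = (28) / (36) mod 53 = 42
x3 = s^2 - x1 - x2 mod 53 = 42^2 - 44 - 27 = 50
y3 = s (x1 - x3) - y1 mod 53 = 42 * (44 - 50) - 17 = 49

P + Q = (50, 49)


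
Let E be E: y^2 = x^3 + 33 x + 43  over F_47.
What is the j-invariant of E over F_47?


Delta = -16(4 a^3 + 27 b^2) mod 47 = 21
-1728 * (4 a)^3 = -1728 * (4*33)^3 mod 47 = 18
j = 18 * 21^(-1) mod 47 = 21

j = 21 (mod 47)


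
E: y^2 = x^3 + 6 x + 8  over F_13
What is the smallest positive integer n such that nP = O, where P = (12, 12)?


Compute successive multiples of P until we hit O:
  1P = (12, 12)
  2P = (6, 0)
  3P = (12, 1)
  4P = O

ord(P) = 4


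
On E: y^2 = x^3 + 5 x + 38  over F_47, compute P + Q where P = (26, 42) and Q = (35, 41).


P != Q, so use the chord formula.
s = (y2 - y1) / (x2 - x1) = (46) / (9) mod 47 = 26
x3 = s^2 - x1 - x2 mod 47 = 26^2 - 26 - 35 = 4
y3 = s (x1 - x3) - y1 mod 47 = 26 * (26 - 4) - 42 = 13

P + Q = (4, 13)


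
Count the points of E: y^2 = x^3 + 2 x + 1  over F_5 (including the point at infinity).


For each x in F_5, count y with y^2 = x^3 + 2 x + 1 mod 5:
  x = 0: RHS = 1, y in [1, 4]  -> 2 point(s)
  x = 1: RHS = 4, y in [2, 3]  -> 2 point(s)
  x = 3: RHS = 4, y in [2, 3]  -> 2 point(s)
Affine points: 6. Add the point at infinity: total = 7.

#E(F_5) = 7


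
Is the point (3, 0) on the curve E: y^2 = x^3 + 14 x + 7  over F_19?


Check whether y^2 = x^3 + 14 x + 7 (mod 19) for (x, y) = (3, 0).
LHS: y^2 = 0^2 mod 19 = 0
RHS: x^3 + 14 x + 7 = 3^3 + 14*3 + 7 mod 19 = 0
LHS = RHS

Yes, on the curve


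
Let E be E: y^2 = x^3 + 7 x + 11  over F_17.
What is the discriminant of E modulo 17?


4 a^3 + 27 b^2 = 4*7^3 + 27*11^2 = 1372 + 3267 = 4639
Delta = -16 * (4639) = -74224
Delta mod 17 = 15

Delta = 15 (mod 17)


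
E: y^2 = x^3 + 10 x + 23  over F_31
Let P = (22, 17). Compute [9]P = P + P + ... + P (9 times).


k = 9 = 1001_2 (binary, LSB first: 1001)
Double-and-add from P = (22, 17):
  bit 0 = 1: acc = O + (22, 17) = (22, 17)
  bit 1 = 0: acc unchanged = (22, 17)
  bit 2 = 0: acc unchanged = (22, 17)
  bit 3 = 1: acc = (22, 17) + (16, 1) = (7, 23)

9P = (7, 23)


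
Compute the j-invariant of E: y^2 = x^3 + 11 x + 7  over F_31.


Delta = -16(4 a^3 + 27 b^2) mod 31 = 9
-1728 * (4 a)^3 = -1728 * (4*11)^3 mod 31 = 30
j = 30 * 9^(-1) mod 31 = 24

j = 24 (mod 31)


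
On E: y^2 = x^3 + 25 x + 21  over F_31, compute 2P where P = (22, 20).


Doubling: s = (3 x1^2 + a) / (2 y1)
s = (3*22^2 + 25) / (2*20) mod 31 = 16
x3 = s^2 - 2 x1 mod 31 = 16^2 - 2*22 = 26
y3 = s (x1 - x3) - y1 mod 31 = 16 * (22 - 26) - 20 = 9

2P = (26, 9)


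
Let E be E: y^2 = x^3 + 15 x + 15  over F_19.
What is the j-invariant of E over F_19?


Delta = -16(4 a^3 + 27 b^2) mod 19 = 15
-1728 * (4 a)^3 = -1728 * (4*15)^3 mod 19 = 8
j = 8 * 15^(-1) mod 19 = 17

j = 17 (mod 19)


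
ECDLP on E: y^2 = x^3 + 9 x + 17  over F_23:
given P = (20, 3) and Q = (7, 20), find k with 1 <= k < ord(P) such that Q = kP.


Enumerate multiples of P until we hit Q = (7, 20):
  1P = (20, 3)
  2P = (19, 3)
  3P = (7, 20)
Match found at i = 3.

k = 3


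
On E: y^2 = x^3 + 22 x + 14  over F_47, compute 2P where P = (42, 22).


Doubling: s = (3 x1^2 + a) / (2 y1)
s = (3*42^2 + 22) / (2*22) mod 47 = 46
x3 = s^2 - 2 x1 mod 47 = 46^2 - 2*42 = 11
y3 = s (x1 - x3) - y1 mod 47 = 46 * (42 - 11) - 22 = 41

2P = (11, 41)


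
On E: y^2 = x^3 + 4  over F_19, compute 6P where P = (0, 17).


k = 6 = 110_2 (binary, LSB first: 011)
Double-and-add from P = (0, 17):
  bit 0 = 0: acc unchanged = O
  bit 1 = 1: acc = O + (0, 2) = (0, 2)
  bit 2 = 1: acc = (0, 2) + (0, 17) = O

6P = O


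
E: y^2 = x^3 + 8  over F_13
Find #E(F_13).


For each x in F_13, count y with y^2 = x^3 + 0 x + 8 mod 13:
  x = 1: RHS = 9, y in [3, 10]  -> 2 point(s)
  x = 2: RHS = 3, y in [4, 9]  -> 2 point(s)
  x = 3: RHS = 9, y in [3, 10]  -> 2 point(s)
  x = 5: RHS = 3, y in [4, 9]  -> 2 point(s)
  x = 6: RHS = 3, y in [4, 9]  -> 2 point(s)
  x = 7: RHS = 0, y in [0]  -> 1 point(s)
  x = 8: RHS = 0, y in [0]  -> 1 point(s)
  x = 9: RHS = 9, y in [3, 10]  -> 2 point(s)
  x = 11: RHS = 0, y in [0]  -> 1 point(s)
Affine points: 15. Add the point at infinity: total = 16.

#E(F_13) = 16


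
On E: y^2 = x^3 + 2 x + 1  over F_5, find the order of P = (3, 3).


Compute successive multiples of P until we hit O:
  1P = (3, 3)
  2P = (0, 4)
  3P = (1, 3)
  4P = (1, 2)
  5P = (0, 1)
  6P = (3, 2)
  7P = O

ord(P) = 7


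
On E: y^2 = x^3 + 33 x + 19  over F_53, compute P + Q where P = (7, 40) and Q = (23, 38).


P != Q, so use the chord formula.
s = (y2 - y1) / (x2 - x1) = (51) / (16) mod 53 = 33
x3 = s^2 - x1 - x2 mod 53 = 33^2 - 7 - 23 = 52
y3 = s (x1 - x3) - y1 mod 53 = 33 * (7 - 52) - 40 = 12

P + Q = (52, 12)


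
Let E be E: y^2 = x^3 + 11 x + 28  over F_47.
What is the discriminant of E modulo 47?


4 a^3 + 27 b^2 = 4*11^3 + 27*28^2 = 5324 + 21168 = 26492
Delta = -16 * (26492) = -423872
Delta mod 47 = 21

Delta = 21 (mod 47)


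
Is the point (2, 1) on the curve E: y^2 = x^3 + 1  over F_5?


Check whether y^2 = x^3 + 0 x + 1 (mod 5) for (x, y) = (2, 1).
LHS: y^2 = 1^2 mod 5 = 1
RHS: x^3 + 0 x + 1 = 2^3 + 0*2 + 1 mod 5 = 4
LHS != RHS

No, not on the curve


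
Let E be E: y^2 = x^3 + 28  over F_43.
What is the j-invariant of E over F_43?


Delta = -16(4 a^3 + 27 b^2) mod 43 = 23
-1728 * (4 a)^3 = -1728 * (4*0)^3 mod 43 = 0
j = 0 * 23^(-1) mod 43 = 0

j = 0 (mod 43)


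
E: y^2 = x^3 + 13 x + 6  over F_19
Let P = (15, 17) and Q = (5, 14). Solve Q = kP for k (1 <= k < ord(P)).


Enumerate multiples of P until we hit Q = (5, 14):
  1P = (15, 17)
  2P = (9, 15)
  3P = (12, 3)
  4P = (18, 7)
  5P = (14, 5)
  6P = (1, 18)
  7P = (0, 5)
  8P = (13, 15)
  9P = (11, 6)
  10P = (16, 4)
  11P = (5, 5)
  12P = (5, 14)
Match found at i = 12.

k = 12


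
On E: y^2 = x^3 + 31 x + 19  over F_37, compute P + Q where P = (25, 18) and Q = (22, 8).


P != Q, so use the chord formula.
s = (y2 - y1) / (x2 - x1) = (27) / (34) mod 37 = 28
x3 = s^2 - x1 - x2 mod 37 = 28^2 - 25 - 22 = 34
y3 = s (x1 - x3) - y1 mod 37 = 28 * (25 - 34) - 18 = 26

P + Q = (34, 26)


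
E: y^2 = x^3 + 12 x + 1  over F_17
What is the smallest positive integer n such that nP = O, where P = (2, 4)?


Compute successive multiples of P until we hit O:
  1P = (2, 4)
  2P = (5, 4)
  3P = (10, 13)
  4P = (6, 0)
  5P = (10, 4)
  6P = (5, 13)
  7P = (2, 13)
  8P = O

ord(P) = 8


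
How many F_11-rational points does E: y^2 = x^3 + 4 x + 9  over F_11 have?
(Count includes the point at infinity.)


For each x in F_11, count y with y^2 = x^3 + 4 x + 9 mod 11:
  x = 0: RHS = 9, y in [3, 8]  -> 2 point(s)
  x = 1: RHS = 3, y in [5, 6]  -> 2 point(s)
  x = 2: RHS = 3, y in [5, 6]  -> 2 point(s)
  x = 3: RHS = 4, y in [2, 9]  -> 2 point(s)
  x = 4: RHS = 1, y in [1, 10]  -> 2 point(s)
  x = 5: RHS = 0, y in [0]  -> 1 point(s)
  x = 8: RHS = 3, y in [5, 6]  -> 2 point(s)
  x = 9: RHS = 4, y in [2, 9]  -> 2 point(s)
  x = 10: RHS = 4, y in [2, 9]  -> 2 point(s)
Affine points: 17. Add the point at infinity: total = 18.

#E(F_11) = 18


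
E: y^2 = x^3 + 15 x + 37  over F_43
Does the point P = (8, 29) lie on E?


Check whether y^2 = x^3 + 15 x + 37 (mod 43) for (x, y) = (8, 29).
LHS: y^2 = 29^2 mod 43 = 24
RHS: x^3 + 15 x + 37 = 8^3 + 15*8 + 37 mod 43 = 24
LHS = RHS

Yes, on the curve


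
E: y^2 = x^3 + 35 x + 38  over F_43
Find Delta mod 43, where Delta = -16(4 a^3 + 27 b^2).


4 a^3 + 27 b^2 = 4*35^3 + 27*38^2 = 171500 + 38988 = 210488
Delta = -16 * (210488) = -3367808
Delta mod 43 = 38

Delta = 38 (mod 43)


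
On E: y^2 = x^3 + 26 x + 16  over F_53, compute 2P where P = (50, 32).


Doubling: s = (3 x1^2 + a) / (2 y1)
s = (3*50^2 + 26) / (2*32) mod 53 = 0
x3 = s^2 - 2 x1 mod 53 = 0^2 - 2*50 = 6
y3 = s (x1 - x3) - y1 mod 53 = 0 * (50 - 6) - 32 = 21

2P = (6, 21)


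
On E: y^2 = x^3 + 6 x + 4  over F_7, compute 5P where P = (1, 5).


k = 5 = 101_2 (binary, LSB first: 101)
Double-and-add from P = (1, 5):
  bit 0 = 1: acc = O + (1, 5) = (1, 5)
  bit 1 = 0: acc unchanged = (1, 5)
  bit 2 = 1: acc = (1, 5) + (4, 1) = (3, 0)

5P = (3, 0)


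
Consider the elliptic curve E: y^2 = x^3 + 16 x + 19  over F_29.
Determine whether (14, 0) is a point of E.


Check whether y^2 = x^3 + 16 x + 19 (mod 29) for (x, y) = (14, 0).
LHS: y^2 = 0^2 mod 29 = 0
RHS: x^3 + 16 x + 19 = 14^3 + 16*14 + 19 mod 29 = 0
LHS = RHS

Yes, on the curve


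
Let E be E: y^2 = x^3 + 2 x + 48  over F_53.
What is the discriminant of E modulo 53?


4 a^3 + 27 b^2 = 4*2^3 + 27*48^2 = 32 + 62208 = 62240
Delta = -16 * (62240) = -995840
Delta mod 53 = 30

Delta = 30 (mod 53)


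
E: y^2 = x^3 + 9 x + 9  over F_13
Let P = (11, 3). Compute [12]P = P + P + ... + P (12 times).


k = 12 = 1100_2 (binary, LSB first: 0011)
Double-and-add from P = (11, 3):
  bit 0 = 0: acc unchanged = O
  bit 1 = 0: acc unchanged = O
  bit 2 = 1: acc = O + (12, 5) = (12, 5)
  bit 3 = 1: acc = (12, 5) + (5, 6) = (0, 10)

12P = (0, 10)


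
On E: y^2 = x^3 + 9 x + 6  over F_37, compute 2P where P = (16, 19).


Doubling: s = (3 x1^2 + a) / (2 y1)
s = (3*16^2 + 9) / (2*19) mod 37 = 0
x3 = s^2 - 2 x1 mod 37 = 0^2 - 2*16 = 5
y3 = s (x1 - x3) - y1 mod 37 = 0 * (16 - 5) - 19 = 18

2P = (5, 18)


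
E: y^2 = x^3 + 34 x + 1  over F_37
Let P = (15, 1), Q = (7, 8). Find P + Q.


P != Q, so use the chord formula.
s = (y2 - y1) / (x2 - x1) = (7) / (29) mod 37 = 13
x3 = s^2 - x1 - x2 mod 37 = 13^2 - 15 - 7 = 36
y3 = s (x1 - x3) - y1 mod 37 = 13 * (15 - 36) - 1 = 22

P + Q = (36, 22)


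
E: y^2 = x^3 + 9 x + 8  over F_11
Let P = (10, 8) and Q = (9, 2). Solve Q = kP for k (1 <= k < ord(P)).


Enumerate multiples of P until we hit Q = (9, 2):
  1P = (10, 8)
  2P = (6, 6)
  3P = (9, 9)
  4P = (4, 8)
  5P = (8, 3)
  6P = (2, 1)
  7P = (2, 10)
  8P = (8, 8)
  9P = (4, 3)
  10P = (9, 2)
Match found at i = 10.

k = 10


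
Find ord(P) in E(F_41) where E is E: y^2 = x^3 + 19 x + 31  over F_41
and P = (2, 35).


Compute successive multiples of P until we hit O:
  1P = (2, 35)
  2P = (32, 22)
  3P = (25, 31)
  4P = (10, 27)
  5P = (30, 34)
  6P = (1, 25)
  7P = (15, 40)
  8P = (29, 24)
  ... (continuing to 35P)
  35P = O

ord(P) = 35


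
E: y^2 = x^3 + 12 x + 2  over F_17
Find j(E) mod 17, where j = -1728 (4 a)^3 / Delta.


Delta = -16(4 a^3 + 27 b^2) mod 17 = 16
-1728 * (4 a)^3 = -1728 * (4*12)^3 mod 17 = 8
j = 8 * 16^(-1) mod 17 = 9

j = 9 (mod 17)


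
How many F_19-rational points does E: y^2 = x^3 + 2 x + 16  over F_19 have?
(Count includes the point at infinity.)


For each x in F_19, count y with y^2 = x^3 + 2 x + 16 mod 19:
  x = 0: RHS = 16, y in [4, 15]  -> 2 point(s)
  x = 1: RHS = 0, y in [0]  -> 1 point(s)
  x = 2: RHS = 9, y in [3, 16]  -> 2 point(s)
  x = 3: RHS = 11, y in [7, 12]  -> 2 point(s)
  x = 6: RHS = 16, y in [4, 15]  -> 2 point(s)
  x = 11: RHS = 1, y in [1, 18]  -> 2 point(s)
  x = 12: RHS = 1, y in [1, 18]  -> 2 point(s)
  x = 13: RHS = 16, y in [4, 15]  -> 2 point(s)
  x = 15: RHS = 1, y in [1, 18]  -> 2 point(s)
  x = 17: RHS = 4, y in [2, 17]  -> 2 point(s)
Affine points: 19. Add the point at infinity: total = 20.

#E(F_19) = 20


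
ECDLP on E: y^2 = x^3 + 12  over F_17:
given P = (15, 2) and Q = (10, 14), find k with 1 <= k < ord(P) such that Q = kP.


Enumerate multiples of P until we hit Q = (10, 14):
  1P = (15, 2)
  2P = (13, 4)
  3P = (7, 7)
  4P = (10, 14)
Match found at i = 4.

k = 4


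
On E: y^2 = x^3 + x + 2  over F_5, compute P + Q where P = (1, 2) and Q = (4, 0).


P != Q, so use the chord formula.
s = (y2 - y1) / (x2 - x1) = (3) / (3) mod 5 = 1
x3 = s^2 - x1 - x2 mod 5 = 1^2 - 1 - 4 = 1
y3 = s (x1 - x3) - y1 mod 5 = 1 * (1 - 1) - 2 = 3

P + Q = (1, 3)


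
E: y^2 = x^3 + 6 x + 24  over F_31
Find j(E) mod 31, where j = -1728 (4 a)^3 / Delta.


Delta = -16(4 a^3 + 27 b^2) mod 31 = 7
-1728 * (4 a)^3 = -1728 * (4*6)^3 mod 31 = 15
j = 15 * 7^(-1) mod 31 = 11

j = 11 (mod 31)


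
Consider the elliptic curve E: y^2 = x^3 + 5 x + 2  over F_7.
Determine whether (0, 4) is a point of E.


Check whether y^2 = x^3 + 5 x + 2 (mod 7) for (x, y) = (0, 4).
LHS: y^2 = 4^2 mod 7 = 2
RHS: x^3 + 5 x + 2 = 0^3 + 5*0 + 2 mod 7 = 2
LHS = RHS

Yes, on the curve


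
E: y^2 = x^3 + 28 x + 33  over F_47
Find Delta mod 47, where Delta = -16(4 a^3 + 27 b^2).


4 a^3 + 27 b^2 = 4*28^3 + 27*33^2 = 87808 + 29403 = 117211
Delta = -16 * (117211) = -1875376
Delta mod 47 = 18

Delta = 18 (mod 47)


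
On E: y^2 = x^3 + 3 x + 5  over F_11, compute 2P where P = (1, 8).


Doubling: s = (3 x1^2 + a) / (2 y1)
s = (3*1^2 + 3) / (2*8) mod 11 = 10
x3 = s^2 - 2 x1 mod 11 = 10^2 - 2*1 = 10
y3 = s (x1 - x3) - y1 mod 11 = 10 * (1 - 10) - 8 = 1

2P = (10, 1)


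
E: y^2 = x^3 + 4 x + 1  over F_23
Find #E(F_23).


For each x in F_23, count y with y^2 = x^3 + 4 x + 1 mod 23:
  x = 0: RHS = 1, y in [1, 22]  -> 2 point(s)
  x = 1: RHS = 6, y in [11, 12]  -> 2 point(s)
  x = 4: RHS = 12, y in [9, 14]  -> 2 point(s)
  x = 5: RHS = 8, y in [10, 13]  -> 2 point(s)
  x = 7: RHS = 4, y in [2, 21]  -> 2 point(s)
  x = 8: RHS = 16, y in [4, 19]  -> 2 point(s)
  x = 10: RHS = 6, y in [11, 12]  -> 2 point(s)
  x = 12: RHS = 6, y in [11, 12]  -> 2 point(s)
  x = 14: RHS = 18, y in [8, 15]  -> 2 point(s)
  x = 15: RHS = 9, y in [3, 20]  -> 2 point(s)
  x = 19: RHS = 13, y in [6, 17]  -> 2 point(s)
  x = 20: RHS = 8, y in [10, 13]  -> 2 point(s)
  x = 21: RHS = 8, y in [10, 13]  -> 2 point(s)
Affine points: 26. Add the point at infinity: total = 27.

#E(F_23) = 27


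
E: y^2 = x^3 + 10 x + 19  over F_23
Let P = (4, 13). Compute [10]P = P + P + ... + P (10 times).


k = 10 = 1010_2 (binary, LSB first: 0101)
Double-and-add from P = (4, 13):
  bit 0 = 0: acc unchanged = O
  bit 1 = 1: acc = O + (8, 17) = (8, 17)
  bit 2 = 0: acc unchanged = (8, 17)
  bit 3 = 1: acc = (8, 17) + (22, 10) = (22, 13)

10P = (22, 13)


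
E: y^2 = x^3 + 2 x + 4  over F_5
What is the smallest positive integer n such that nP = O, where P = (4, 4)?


Compute successive multiples of P until we hit O:
  1P = (4, 4)
  2P = (2, 1)
  3P = (0, 2)
  4P = (0, 3)
  5P = (2, 4)
  6P = (4, 1)
  7P = O

ord(P) = 7


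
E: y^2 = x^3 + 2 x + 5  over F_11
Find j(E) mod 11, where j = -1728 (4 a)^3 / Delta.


Delta = -16(4 a^3 + 27 b^2) mod 11 = 7
-1728 * (4 a)^3 = -1728 * (4*2)^3 mod 11 = 5
j = 5 * 7^(-1) mod 11 = 7

j = 7 (mod 11)


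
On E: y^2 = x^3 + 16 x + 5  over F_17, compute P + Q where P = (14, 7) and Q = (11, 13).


P != Q, so use the chord formula.
s = (y2 - y1) / (x2 - x1) = (6) / (14) mod 17 = 15
x3 = s^2 - x1 - x2 mod 17 = 15^2 - 14 - 11 = 13
y3 = s (x1 - x3) - y1 mod 17 = 15 * (14 - 13) - 7 = 8

P + Q = (13, 8)
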